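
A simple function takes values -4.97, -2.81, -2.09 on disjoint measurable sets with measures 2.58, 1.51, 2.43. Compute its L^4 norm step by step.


Step 1: Compute |f_i|^4 for each value:
  |-4.97|^4 = 610.134461
  |-2.81|^4 = 62.348395
  |-2.09|^4 = 19.080298
Step 2: Multiply by measures and sum:
  610.134461 * 2.58 = 1574.146909
  62.348395 * 1.51 = 94.146077
  19.080298 * 2.43 = 46.365123
Sum = 1574.146909 + 94.146077 + 46.365123 = 1714.658109
Step 3: Take the p-th root:
||f||_4 = (1714.658109)^(1/4) = 6.434938


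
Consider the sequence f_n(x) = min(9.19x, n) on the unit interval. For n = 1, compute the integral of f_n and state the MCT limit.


f(x) = 9.19x on [0,1]; f_n(x) = min(9.19x, n). At n = 1:
Step 1: f(x) reaches 1 at x = 1/9.19 = 0.108814
Step 2: integral(f_1) = integral(9.19x, 0, 0.108814) + integral(1, 0.108814, 1)
       = 9.19*0.108814^2/2 + 1*(1 - 0.108814)
       = 0.054407 + 0.891186
       = 0.945593
Step 3: As n -> infinity, f_n increases to f, so by MCT integral(f_n) -> integral(f) = 9.19/2 = 4.595.
Convergence: integral(f_1) = 0.945593 -> 4.595 as n -> infinity


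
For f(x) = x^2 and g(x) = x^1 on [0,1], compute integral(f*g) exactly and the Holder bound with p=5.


Step 1: Exact integral of f*g = integral(x^3, 0, 1) = 1/4
     = 0.25
Step 2: Holder bound with p=5, q=1.25:
  ||f||_p = (integral x^10 dx)^(1/5) = (1/11)^(1/5) = 0.619044
  ||g||_q = (integral x^1.25 dx)^(1/1.25) = (1/2.25)^(1/1.25) = 0.522702
Step 3: Holder bound = ||f||_p * ||g||_q = 0.619044 * 0.522702 = 0.323575
Verification: 0.25 <= 0.323575 (Holder holds)


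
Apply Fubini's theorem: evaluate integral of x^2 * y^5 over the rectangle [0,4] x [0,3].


By Fubini's theorem, the double integral factors as a product of single integrals:
Step 1: integral_0^4 x^2 dx = [x^3/3] from 0 to 4
     = 4^3/3 = 21.333333
Step 2: integral_0^3 y^5 dy = [y^6/6] from 0 to 3
     = 3^6/6 = 121.5
Step 3: Double integral = 21.333333 * 121.5 = 2592


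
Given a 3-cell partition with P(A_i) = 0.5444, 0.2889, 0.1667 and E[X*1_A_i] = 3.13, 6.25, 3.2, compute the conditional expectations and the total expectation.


For each cell A_i: E[X|A_i] = E[X*1_A_i] / P(A_i)
Step 1: E[X|A_1] = 3.13 / 0.5444 = 5.749449
Step 2: E[X|A_2] = 6.25 / 0.2889 = 21.633783
Step 3: E[X|A_3] = 3.2 / 0.1667 = 19.196161
Verification: E[X] = sum E[X*1_A_i] = 3.13 + 6.25 + 3.2 = 12.58


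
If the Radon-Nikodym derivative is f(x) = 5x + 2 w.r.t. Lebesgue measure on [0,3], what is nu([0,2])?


nu(A) = integral_A (dnu/dmu) dmu = integral_0^2 (5x + 2) dx
Step 1: Antiderivative F(x) = (5/2)x^2 + 2x
Step 2: F(2) = (5/2)*2^2 + 2*2 = 10 + 4 = 14
Step 3: F(0) = (5/2)*0^2 + 2*0 = 0.0 + 0 = 0.0
Step 4: nu([0,2]) = F(2) - F(0) = 14 - 0.0 = 14


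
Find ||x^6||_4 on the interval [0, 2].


Step 1: ||f||_4 = (integral_0^2 |x^6|^4 dx)^(1/4)
     = (integral_0^2 x^24 dx)^(1/4)
Step 2: integral_0^2 x^24 dx = [x^25/(25)] from 0 to 2 = 2^25/25
     = 33554432/25 = 1.342177e+06
Step 3: ||f||_4 = (1.342177e+06)^(1/4) = 34.037094


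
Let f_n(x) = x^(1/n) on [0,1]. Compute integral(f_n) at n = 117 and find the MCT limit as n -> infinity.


At n = 117: f_117(x) = x^(1/117).
Step 1: integral(x^(1/117), 0, 1) = [x^(1/117+1) / (1/117+1)] from 0 to 1
     = 1 / (1/117 + 1) = 1 / ((117+1)/117) = 117/(117+1)
     = 117/118 = 0.991525
Step 2: As n -> infinity, f_n(x) = x^(1/n) -> 1 for x in (0,1], and f_n is increasing in n.
By MCT, lim_n integral(f_n) = integral(lim_n f_n) = integral(1, 0, 1) = 1.
Step 3: Verify convergence: 117/118 = 0.991525 -> 1


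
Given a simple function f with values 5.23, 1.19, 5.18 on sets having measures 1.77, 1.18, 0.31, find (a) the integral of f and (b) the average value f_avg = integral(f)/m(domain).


Step 1: Integral = sum(value_i * measure_i)
= 5.23*1.77 + 1.19*1.18 + 5.18*0.31
= 9.2571 + 1.4042 + 1.6058
= 12.2671
Step 2: Total measure of domain = 1.77 + 1.18 + 0.31 = 3.26
Step 3: Average value = 12.2671 / 3.26 = 3.762914


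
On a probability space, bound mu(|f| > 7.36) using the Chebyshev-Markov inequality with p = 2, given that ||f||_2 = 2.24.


Chebyshev/Markov inequality: mu(|f| > eps) <= (||f||_p / eps)^p
Step 1: ||f||_2 / eps = 2.24 / 7.36 = 0.304348
Step 2: Raise to power p = 2:
  (0.304348)^2 = 0.092628
Step 3: Therefore mu(|f| > 7.36) <= 0.092628


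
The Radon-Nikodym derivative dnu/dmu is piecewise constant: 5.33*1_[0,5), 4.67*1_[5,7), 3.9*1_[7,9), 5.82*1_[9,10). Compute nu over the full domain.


Integrate each piece of the Radon-Nikodym derivative:
Step 1: integral_0^5 5.33 dx = 5.33*(5-0) = 5.33*5 = 26.65
Step 2: integral_5^7 4.67 dx = 4.67*(7-5) = 4.67*2 = 9.34
Step 3: integral_7^9 3.9 dx = 3.9*(9-7) = 3.9*2 = 7.8
Step 4: integral_9^10 5.82 dx = 5.82*(10-9) = 5.82*1 = 5.82
Total: 26.65 + 9.34 + 7.8 + 5.82 = 49.61


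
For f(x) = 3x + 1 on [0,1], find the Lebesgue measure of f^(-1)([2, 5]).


f^(-1)([2, 5]) = {x : 2 <= 3x + 1 <= 5}
Solving: (2 - 1)/3 <= x <= (5 - 1)/3
= [0.333333, 1.333333]
Intersecting with [0,1]: [0.333333, 1]
Measure = 1 - 0.333333 = 0.666667


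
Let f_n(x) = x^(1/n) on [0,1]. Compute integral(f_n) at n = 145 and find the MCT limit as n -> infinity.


At n = 145: f_145(x) = x^(1/145).
Step 1: integral(x^(1/145), 0, 1) = [x^(1/145+1) / (1/145+1)] from 0 to 1
     = 1 / (1/145 + 1) = 1 / ((145+1)/145) = 145/(145+1)
     = 145/146 = 0.993151
Step 2: As n -> infinity, f_n(x) = x^(1/n) -> 1 for x in (0,1], and f_n is increasing in n.
By MCT, lim_n integral(f_n) = integral(lim_n f_n) = integral(1, 0, 1) = 1.
Step 3: Verify convergence: 145/146 = 0.993151 -> 1


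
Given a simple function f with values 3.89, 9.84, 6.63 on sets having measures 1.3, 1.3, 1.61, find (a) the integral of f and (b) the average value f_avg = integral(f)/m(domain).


Step 1: Integral = sum(value_i * measure_i)
= 3.89*1.3 + 9.84*1.3 + 6.63*1.61
= 5.057 + 12.792 + 10.6743
= 28.5233
Step 2: Total measure of domain = 1.3 + 1.3 + 1.61 = 4.21
Step 3: Average value = 28.5233 / 4.21 = 6.775131


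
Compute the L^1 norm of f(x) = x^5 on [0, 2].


Step 1: ||f||_1 = (integral_0^2 |x^5|^1 dx)^(1/1)
     = (integral_0^2 x^5 dx)^(1/1)
Step 2: integral_0^2 x^5 dx = [x^6/(6)] from 0 to 2 = 2^6/6
     = 64/6 = 10.666667
Step 3: ||f||_1 = (10.666667)^(1/1) = 10.666667


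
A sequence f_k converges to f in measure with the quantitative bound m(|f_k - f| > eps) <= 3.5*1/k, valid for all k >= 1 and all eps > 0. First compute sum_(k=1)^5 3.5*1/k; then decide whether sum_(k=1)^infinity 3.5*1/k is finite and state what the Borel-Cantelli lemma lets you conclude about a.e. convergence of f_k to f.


Step 1: List the terms 3.5*1/k for k = 1 to 5:
  k=1: 3.5
  k=2: 1.75
  k=3: 1.166667
  k=4: 0.875
  k=5: 0.7
Step 2: Partial sum = 3.5 + 1.75 + 1.166667 + 0.875 + 0.7
     = 7.991667
Step 3: The full series sum_(k>=1) 3.5*1/k diverges (harmonic series, p = 1; a nonzero constant multiple of a divergent series diverges).
Step 4: The (first) Borel-Cantelli lemma requires a summable sequence of measures, so it does not apply here;
        from this bound alone no conclusion about a.e. convergence can be drawn (convergence in measure still
        gives an a.e.-convergent subsequence, but not a.e. convergence of the whole sequence).
Conclusion: series diverges; Borel-Cantelli is inconclusive about a.e. convergence of f_k.


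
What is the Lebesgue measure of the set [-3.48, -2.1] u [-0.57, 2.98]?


For pairwise disjoint intervals, m(union) = sum of lengths.
= (-2.1 - -3.48) + (2.98 - -0.57)
= 1.38 + 3.55
= 4.93


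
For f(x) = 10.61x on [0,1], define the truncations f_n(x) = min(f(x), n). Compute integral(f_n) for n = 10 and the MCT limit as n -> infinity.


f(x) = 10.61x on [0,1]; f_n(x) = min(10.61x, n). At n = 10:
Step 1: f(x) reaches 10 at x = 10/10.61 = 0.942507
Step 2: integral(f_10) = integral(10.61x, 0, 0.942507) + integral(10, 0.942507, 1)
       = 10.61*0.942507^2/2 + 10*(1 - 0.942507)
       = 4.712535 + 0.574929
       = 5.287465
Step 3: As n -> infinity, f_n increases to f, so by MCT integral(f_n) -> integral(f) = 10.61/2 = 5.305.
Convergence: integral(f_10) = 5.287465 -> 5.305 as n -> infinity


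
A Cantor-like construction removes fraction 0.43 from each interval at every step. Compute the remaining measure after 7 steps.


Step 1: At each step, fraction remaining = 1 - 0.43 = 0.57
Step 2: After 7 steps, measure = (0.57)^7
Result = 0.019549


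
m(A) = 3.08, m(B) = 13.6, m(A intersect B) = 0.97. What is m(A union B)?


By inclusion-exclusion: m(A u B) = m(A) + m(B) - m(A n B)
= 3.08 + 13.6 - 0.97
= 15.71


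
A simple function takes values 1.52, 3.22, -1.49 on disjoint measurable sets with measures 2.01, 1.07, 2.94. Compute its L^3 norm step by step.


Step 1: Compute |f_i|^3 for each value:
  |1.52|^3 = 3.511808
  |3.22|^3 = 33.386248
  |-1.49|^3 = 3.307949
Step 2: Multiply by measures and sum:
  3.511808 * 2.01 = 7.058734
  33.386248 * 1.07 = 35.723285
  3.307949 * 2.94 = 9.72537
Sum = 7.058734 + 35.723285 + 9.72537 = 52.50739
Step 3: Take the p-th root:
||f||_3 = (52.50739)^(1/3) = 3.744612


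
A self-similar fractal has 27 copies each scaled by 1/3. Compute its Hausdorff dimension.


For a self-similar set with N copies scaled by 1/r:
dim_H = log(N)/log(r) = log(27)/log(3)
= 3.295837/1.098612
= 3


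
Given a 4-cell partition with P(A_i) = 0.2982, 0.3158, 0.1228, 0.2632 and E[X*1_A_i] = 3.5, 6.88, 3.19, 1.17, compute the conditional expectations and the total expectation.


For each cell A_i: E[X|A_i] = E[X*1_A_i] / P(A_i)
Step 1: E[X|A_1] = 3.5 / 0.2982 = 11.737089
Step 2: E[X|A_2] = 6.88 / 0.3158 = 21.78594
Step 3: E[X|A_3] = 3.19 / 0.1228 = 25.977199
Step 4: E[X|A_4] = 1.17 / 0.2632 = 4.445289
Verification: E[X] = sum E[X*1_A_i] = 3.5 + 6.88 + 3.19 + 1.17 = 14.74


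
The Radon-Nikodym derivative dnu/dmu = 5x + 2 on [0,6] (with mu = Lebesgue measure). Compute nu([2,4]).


nu(A) = integral_A (dnu/dmu) dmu = integral_2^4 (5x + 2) dx
Step 1: Antiderivative F(x) = (5/2)x^2 + 2x
Step 2: F(4) = (5/2)*4^2 + 2*4 = 40 + 8 = 48
Step 3: F(2) = (5/2)*2^2 + 2*2 = 10 + 4 = 14
Step 4: nu([2,4]) = F(4) - F(2) = 48 - 14 = 34


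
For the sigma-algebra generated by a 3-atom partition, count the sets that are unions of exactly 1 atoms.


Each element of F is a union of some subset of the 3 atoms.
Elements that are unions of exactly 1 atoms correspond to 1-element subsets of the 3 atoms.
Count = C(3, 1) = 3! / (1! * 2!) = 3.


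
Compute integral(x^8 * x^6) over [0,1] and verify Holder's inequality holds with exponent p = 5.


Step 1: Exact integral of f*g = integral(x^14, 0, 1) = 1/15
     = 0.066667
Step 2: Holder bound with p=5, q=1.25:
  ||f||_p = (integral x^40 dx)^(1/5) = (1/41)^(1/5) = 0.475821
  ||g||_q = (integral x^7.5 dx)^(1/1.25) = (1/8.5)^(1/1.25) = 0.180495
Step 3: Holder bound = ||f||_p * ||g||_q = 0.475821 * 0.180495 = 0.085883
Verification: 0.066667 <= 0.085883 (Holder holds)


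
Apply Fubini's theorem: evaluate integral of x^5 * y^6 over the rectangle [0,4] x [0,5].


By Fubini's theorem, the double integral factors as a product of single integrals:
Step 1: integral_0^4 x^5 dx = [x^6/6] from 0 to 4
     = 4^6/6 = 682.666667
Step 2: integral_0^5 y^6 dy = [y^7/7] from 0 to 5
     = 5^7/7 = 11160.714286
Step 3: Double integral = 682.666667 * 11160.714286 = 7.619048e+06


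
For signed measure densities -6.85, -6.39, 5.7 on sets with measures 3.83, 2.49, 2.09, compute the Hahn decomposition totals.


Step 1: Compute signed measure on each set:
  Set 1: -6.85 * 3.83 = -26.2355
  Set 2: -6.39 * 2.49 = -15.9111
  Set 3: 5.7 * 2.09 = 11.913
Step 2: Total signed measure = (-26.2355) + (-15.9111) + (11.913)
     = -30.2336
Step 3: Positive part mu+(X) = sum of positive contributions = 11.913
Step 4: Negative part mu-(X) = |sum of negative contributions| = 42.1466


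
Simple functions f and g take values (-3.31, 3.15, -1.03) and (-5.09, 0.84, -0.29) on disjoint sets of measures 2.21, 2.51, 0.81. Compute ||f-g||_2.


Step 1: Compute differences f_i - g_i:
  -3.31 - -5.09 = 1.78
  3.15 - 0.84 = 2.31
  -1.03 - -0.29 = -0.74
Step 2: Compute |diff|^2 * measure for each set:
  |1.78|^2 * 2.21 = 3.1684 * 2.21 = 7.002164
  |2.31|^2 * 2.51 = 5.3361 * 2.51 = 13.393611
  |-0.74|^2 * 0.81 = 0.5476 * 0.81 = 0.443556
Step 3: Sum = 20.839331
Step 4: ||f-g||_2 = (20.839331)^(1/2) = 4.565012


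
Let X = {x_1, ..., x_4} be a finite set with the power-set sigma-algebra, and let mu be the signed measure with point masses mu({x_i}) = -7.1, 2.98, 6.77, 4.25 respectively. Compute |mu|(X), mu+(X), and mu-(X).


Step 1: Every measurable set is a union of atoms (the cells / points), so a Hahn decomposition is
  obtained by grouping atoms by sign: P = union of atoms with mu > 0, N = union of the remaining atoms.
  Atoms in P (indices): 2, 3, 4;  atoms in N (indices): 1
  Positive values: 2.98, 6.77, 4.25
  Negative values: -7.1
Step 2: mu+(X) = mu(P) = sum of positive atom values = 14
Step 3: mu-(X) = -mu(N) = sum of |negative atom values| = 7.1
Step 4: |mu|(X) = mu+(X) + mu-(X) = 14 + 7.1 = 21.1


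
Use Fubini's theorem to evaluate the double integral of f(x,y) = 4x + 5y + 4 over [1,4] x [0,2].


By Fubini, integrate in x first, then y.
Step 1: Fix y, integrate over x in [1,4]:
  integral(4x + 5y + 4, x=1..4)
  = 4*(4^2 - 1^2)/2 + (5y + 4)*(4 - 1)
  = 30 + (5y + 4)*3
  = 30 + 15y + 12
  = 42 + 15y
Step 2: Integrate over y in [0,2]:
  integral(42 + 15y, y=0..2)
  = 42*2 + 15*(2^2 - 0^2)/2
  = 84 + 30
  = 114


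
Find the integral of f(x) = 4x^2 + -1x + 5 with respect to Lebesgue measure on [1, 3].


The Lebesgue integral of a Riemann-integrable function agrees with the Riemann integral.
Antiderivative F(x) = (4/3)x^3 + (-1/2)x^2 + 5x
F(3) = (4/3)*3^3 + (-1/2)*3^2 + 5*3
     = (4/3)*27 + (-1/2)*9 + 5*3
     = 36 + -4.5 + 15
     = 46.5
F(1) = 5.833333
Integral = F(3) - F(1) = 46.5 - 5.833333 = 40.666667


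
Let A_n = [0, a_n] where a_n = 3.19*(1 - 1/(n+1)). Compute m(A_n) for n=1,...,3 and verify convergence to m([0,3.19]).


By continuity of measure from below: if A_n increases to A, then m(A_n) -> m(A).
Here A = [0, 3.19], so m(A) = 3.19
Step 1: a_1 = 3.19*(1 - 1/2) = 1.595, m(A_1) = 1.595
Step 2: a_2 = 3.19*(1 - 1/3) = 2.1267, m(A_2) = 2.1267
Step 3: a_3 = 3.19*(1 - 1/4) = 2.3925, m(A_3) = 2.3925
Limit: m(A_n) -> m([0,3.19]) = 3.19


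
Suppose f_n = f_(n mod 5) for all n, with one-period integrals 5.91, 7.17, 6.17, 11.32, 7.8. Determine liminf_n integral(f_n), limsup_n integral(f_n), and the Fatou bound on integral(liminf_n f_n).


The sequence (integral(f_n)) is periodic with period 5, repeating the values 5.91, 7.17, 6.17, 11.32, 7.8 indefinitely.
Step 1: For a periodic sequence, every tail (a_m, a_(m+1), ...) contains all 5 period values infinitely often.
Step 2: Hence inf of every tail = min of the period values = min(5.91, 7.17, 6.17, 11.32, 7.8) = 5.91.
        liminf_n integral(f_n) = sup over m of (inf of tail from m) = 5.91.
Step 3: Similarly sup of every tail = max of the period values = 11.32.
        limsup_n integral(f_n) = 11.32.
Step 4: Fatou's lemma: integral(liminf_n f_n) <= liminf_n integral(f_n) = 5.91.
        So the integral of the pointwise liminf is at most 5.91.


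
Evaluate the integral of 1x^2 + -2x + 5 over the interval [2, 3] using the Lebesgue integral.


The Lebesgue integral of a Riemann-integrable function agrees with the Riemann integral.
Antiderivative F(x) = (1/3)x^3 + (-2/2)x^2 + 5x
F(3) = (1/3)*3^3 + (-2/2)*3^2 + 5*3
     = (1/3)*27 + (-2/2)*9 + 5*3
     = 9 + -9 + 15
     = 15
F(2) = 8.666667
Integral = F(3) - F(2) = 15 - 8.666667 = 6.333333


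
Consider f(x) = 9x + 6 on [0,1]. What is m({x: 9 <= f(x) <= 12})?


f^(-1)([9, 12]) = {x : 9 <= 9x + 6 <= 12}
Solving: (9 - 6)/9 <= x <= (12 - 6)/9
= [0.333333, 0.666667]
Intersecting with [0,1]: [0.333333, 0.666667]
Measure = 0.666667 - 0.333333 = 0.333333


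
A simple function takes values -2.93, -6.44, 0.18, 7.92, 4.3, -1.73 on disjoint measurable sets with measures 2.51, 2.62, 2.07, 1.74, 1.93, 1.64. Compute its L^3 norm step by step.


Step 1: Compute |f_i|^3 for each value:
  |-2.93|^3 = 25.153757
  |-6.44|^3 = 267.089984
  |0.18|^3 = 0.005832
  |7.92|^3 = 496.793088
  |4.3|^3 = 79.507
  |-1.73|^3 = 5.177717
Step 2: Multiply by measures and sum:
  25.153757 * 2.51 = 63.13593
  267.089984 * 2.62 = 699.775758
  0.005832 * 2.07 = 0.012072
  496.793088 * 1.74 = 864.419973
  79.507 * 1.93 = 153.44851
  5.177717 * 1.64 = 8.491456
Sum = 63.13593 + 699.775758 + 0.012072 + 864.419973 + 153.44851 + 8.491456 = 1789.283699
Step 3: Take the p-th root:
||f||_3 = (1789.283699)^(1/3) = 12.140216


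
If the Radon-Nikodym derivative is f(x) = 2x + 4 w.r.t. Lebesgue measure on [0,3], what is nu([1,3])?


nu(A) = integral_A (dnu/dmu) dmu = integral_1^3 (2x + 4) dx
Step 1: Antiderivative F(x) = (2/2)x^2 + 4x
Step 2: F(3) = (2/2)*3^2 + 4*3 = 9 + 12 = 21
Step 3: F(1) = (2/2)*1^2 + 4*1 = 1 + 4 = 5
Step 4: nu([1,3]) = F(3) - F(1) = 21 - 5 = 16


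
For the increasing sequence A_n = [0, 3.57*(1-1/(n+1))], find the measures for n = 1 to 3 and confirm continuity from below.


By continuity of measure from below: if A_n increases to A, then m(A_n) -> m(A).
Here A = [0, 3.57], so m(A) = 3.57
Step 1: a_1 = 3.57*(1 - 1/2) = 1.785, m(A_1) = 1.785
Step 2: a_2 = 3.57*(1 - 1/3) = 2.38, m(A_2) = 2.38
Step 3: a_3 = 3.57*(1 - 1/4) = 2.6775, m(A_3) = 2.6775
Limit: m(A_n) -> m([0,3.57]) = 3.57


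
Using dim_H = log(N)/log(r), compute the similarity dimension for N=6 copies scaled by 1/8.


For a self-similar set with N copies scaled by 1/r:
dim_H = log(N)/log(r) = log(6)/log(8)
= 1.791759/2.079442
= 0.861654


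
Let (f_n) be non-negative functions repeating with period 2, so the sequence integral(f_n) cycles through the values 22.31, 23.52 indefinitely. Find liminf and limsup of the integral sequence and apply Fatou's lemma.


The sequence (integral(f_n)) is periodic with period 2, repeating the values 22.31, 23.52 indefinitely.
Step 1: For a periodic sequence, every tail (a_m, a_(m+1), ...) contains all 2 period values infinitely often.
Step 2: Hence inf of every tail = min of the period values = min(22.31, 23.52) = 22.31.
        liminf_n integral(f_n) = sup over m of (inf of tail from m) = 22.31.
Step 3: Similarly sup of every tail = max of the period values = 23.52.
        limsup_n integral(f_n) = 23.52.
Step 4: Fatou's lemma: integral(liminf_n f_n) <= liminf_n integral(f_n) = 22.31.
        So the integral of the pointwise liminf is at most 22.31.


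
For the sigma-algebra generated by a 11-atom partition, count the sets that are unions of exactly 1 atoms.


Each element of F is a union of some subset of the 11 atoms.
Elements that are unions of exactly 1 atoms correspond to 1-element subsets of the 11 atoms.
Count = C(11, 1) = 11! / (1! * 10!) = 11.


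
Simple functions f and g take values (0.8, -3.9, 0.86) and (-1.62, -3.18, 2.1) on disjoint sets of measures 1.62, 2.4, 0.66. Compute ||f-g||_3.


Step 1: Compute differences f_i - g_i:
  0.8 - -1.62 = 2.42
  -3.9 - -3.18 = -0.72
  0.86 - 2.1 = -1.24
Step 2: Compute |diff|^3 * measure for each set:
  |2.42|^3 * 1.62 = 14.172488 * 1.62 = 22.959431
  |-0.72|^3 * 2.4 = 0.373248 * 2.4 = 0.895795
  |-1.24|^3 * 0.66 = 1.906624 * 0.66 = 1.258372
Step 3: Sum = 25.113598
Step 4: ||f-g||_3 = (25.113598)^(1/3) = 2.92844


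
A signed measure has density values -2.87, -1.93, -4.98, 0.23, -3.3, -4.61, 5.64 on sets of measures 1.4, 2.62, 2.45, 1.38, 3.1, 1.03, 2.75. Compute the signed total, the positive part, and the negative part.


Step 1: Compute signed measure on each set:
  Set 1: -2.87 * 1.4 = -4.018
  Set 2: -1.93 * 2.62 = -5.0566
  Set 3: -4.98 * 2.45 = -12.201
  Set 4: 0.23 * 1.38 = 0.3174
  Set 5: -3.3 * 3.1 = -10.23
  Set 6: -4.61 * 1.03 = -4.7483
  Set 7: 5.64 * 2.75 = 15.51
Step 2: Total signed measure = (-4.018) + (-5.0566) + (-12.201) + (0.3174) + (-10.23) + (-4.7483) + (15.51)
     = -20.4265
Step 3: Positive part mu+(X) = sum of positive contributions = 15.8274
Step 4: Negative part mu-(X) = |sum of negative contributions| = 36.2539


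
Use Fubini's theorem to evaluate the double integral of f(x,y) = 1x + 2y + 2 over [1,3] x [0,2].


By Fubini, integrate in x first, then y.
Step 1: Fix y, integrate over x in [1,3]:
  integral(1x + 2y + 2, x=1..3)
  = 1*(3^2 - 1^2)/2 + (2y + 2)*(3 - 1)
  = 4 + (2y + 2)*2
  = 4 + 4y + 4
  = 8 + 4y
Step 2: Integrate over y in [0,2]:
  integral(8 + 4y, y=0..2)
  = 8*2 + 4*(2^2 - 0^2)/2
  = 16 + 8
  = 24


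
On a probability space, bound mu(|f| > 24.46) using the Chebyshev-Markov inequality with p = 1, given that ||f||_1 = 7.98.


Chebyshev/Markov inequality: mu(|f| > eps) <= (||f||_p / eps)^p
Step 1: ||f||_1 / eps = 7.98 / 24.46 = 0.326247
Step 2: Raise to power p = 1:
  (0.326247)^1 = 0.326247
Step 3: Therefore mu(|f| > 24.46) <= 0.326247


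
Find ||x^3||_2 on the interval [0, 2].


Step 1: ||f||_2 = (integral_0^2 |x^3|^2 dx)^(1/2)
     = (integral_0^2 x^6 dx)^(1/2)
Step 2: integral_0^2 x^6 dx = [x^7/(7)] from 0 to 2 = 2^7/7
     = 128/7 = 18.285714
Step 3: ||f||_2 = (18.285714)^(1/2) = 4.27618


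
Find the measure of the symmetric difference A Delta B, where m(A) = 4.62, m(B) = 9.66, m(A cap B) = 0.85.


m(A Delta B) = m(A) + m(B) - 2*m(A n B)
= 4.62 + 9.66 - 2*0.85
= 4.62 + 9.66 - 1.7
= 12.58


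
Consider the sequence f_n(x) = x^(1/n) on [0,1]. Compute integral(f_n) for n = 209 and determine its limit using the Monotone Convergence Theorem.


At n = 209: f_209(x) = x^(1/209).
Step 1: integral(x^(1/209), 0, 1) = [x^(1/209+1) / (1/209+1)] from 0 to 1
     = 1 / (1/209 + 1) = 1 / ((209+1)/209) = 209/(209+1)
     = 209/210 = 0.995238
Step 2: As n -> infinity, f_n(x) = x^(1/n) -> 1 for x in (0,1], and f_n is increasing in n.
By MCT, lim_n integral(f_n) = integral(lim_n f_n) = integral(1, 0, 1) = 1.
Step 3: Verify convergence: 209/210 = 0.995238 -> 1


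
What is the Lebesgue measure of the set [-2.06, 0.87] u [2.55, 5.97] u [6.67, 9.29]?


For pairwise disjoint intervals, m(union) = sum of lengths.
= (0.87 - -2.06) + (5.97 - 2.55) + (9.29 - 6.67)
= 2.93 + 3.42 + 2.62
= 8.97


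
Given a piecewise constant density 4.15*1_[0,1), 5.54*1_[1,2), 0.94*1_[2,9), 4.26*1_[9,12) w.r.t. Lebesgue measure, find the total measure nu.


Integrate each piece of the Radon-Nikodym derivative:
Step 1: integral_0^1 4.15 dx = 4.15*(1-0) = 4.15*1 = 4.15
Step 2: integral_1^2 5.54 dx = 5.54*(2-1) = 5.54*1 = 5.54
Step 3: integral_2^9 0.94 dx = 0.94*(9-2) = 0.94*7 = 6.58
Step 4: integral_9^12 4.26 dx = 4.26*(12-9) = 4.26*3 = 12.78
Total: 4.15 + 5.54 + 6.58 + 12.78 = 29.05


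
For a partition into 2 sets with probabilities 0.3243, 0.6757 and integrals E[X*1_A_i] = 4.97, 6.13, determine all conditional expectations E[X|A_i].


For each cell A_i: E[X|A_i] = E[X*1_A_i] / P(A_i)
Step 1: E[X|A_1] = 4.97 / 0.3243 = 15.325316
Step 2: E[X|A_2] = 6.13 / 0.6757 = 9.072073
Verification: E[X] = sum E[X*1_A_i] = 4.97 + 6.13 = 11.1


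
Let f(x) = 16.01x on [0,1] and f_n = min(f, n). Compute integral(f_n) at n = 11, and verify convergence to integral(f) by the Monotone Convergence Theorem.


f(x) = 16.01x on [0,1]; f_n(x) = min(16.01x, n). At n = 11:
Step 1: f(x) reaches 11 at x = 11/16.01 = 0.687071
Step 2: integral(f_11) = integral(16.01x, 0, 0.687071) + integral(11, 0.687071, 1)
       = 16.01*0.687071^2/2 + 11*(1 - 0.687071)
       = 3.778888 + 3.442224
       = 7.221112
Step 3: As n -> infinity, f_n increases to f, so by MCT integral(f_n) -> integral(f) = 16.01/2 = 8.005.
Convergence: integral(f_11) = 7.221112 -> 8.005 as n -> infinity


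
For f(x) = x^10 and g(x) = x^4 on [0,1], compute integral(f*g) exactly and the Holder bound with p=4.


Step 1: Exact integral of f*g = integral(x^14, 0, 1) = 1/15
     = 0.066667
Step 2: Holder bound with p=4, q=1.333333:
  ||f||_p = (integral x^40 dx)^(1/4) = (1/41)^(1/4) = 0.395188
  ||g||_q = (integral x^5.333333 dx)^(1/1.333333) = (1/6.333333)^(1/1.333333) = 0.250482
Step 3: Holder bound = ||f||_p * ||g||_q = 0.395188 * 0.250482 = 0.098987
Verification: 0.066667 <= 0.098987 (Holder holds)


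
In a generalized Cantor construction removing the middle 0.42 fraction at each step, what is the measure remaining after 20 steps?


Step 1: At each step, fraction remaining = 1 - 0.42 = 0.58
Step 2: After 20 steps, measure = (0.58)^20
Result = 1.855923e-05


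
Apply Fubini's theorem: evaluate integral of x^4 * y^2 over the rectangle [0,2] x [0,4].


By Fubini's theorem, the double integral factors as a product of single integrals:
Step 1: integral_0^2 x^4 dx = [x^5/5] from 0 to 2
     = 2^5/5 = 6.4
Step 2: integral_0^4 y^2 dy = [y^3/3] from 0 to 4
     = 4^3/3 = 21.333333
Step 3: Double integral = 6.4 * 21.333333 = 136.533333


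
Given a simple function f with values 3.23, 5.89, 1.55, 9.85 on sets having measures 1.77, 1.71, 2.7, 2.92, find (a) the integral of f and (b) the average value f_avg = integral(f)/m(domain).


Step 1: Integral = sum(value_i * measure_i)
= 3.23*1.77 + 5.89*1.71 + 1.55*2.7 + 9.85*2.92
= 5.7171 + 10.0719 + 4.185 + 28.762
= 48.736
Step 2: Total measure of domain = 1.77 + 1.71 + 2.7 + 2.92 = 9.1
Step 3: Average value = 48.736 / 9.1 = 5.355604


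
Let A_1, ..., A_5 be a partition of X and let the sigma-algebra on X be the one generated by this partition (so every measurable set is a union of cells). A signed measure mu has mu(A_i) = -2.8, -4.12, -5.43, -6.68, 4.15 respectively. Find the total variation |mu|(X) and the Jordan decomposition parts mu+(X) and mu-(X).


Step 1: Every measurable set is a union of atoms (the cells / points), so a Hahn decomposition is
  obtained by grouping atoms by sign: P = union of atoms with mu > 0, N = union of the remaining atoms.
  Atoms in P (indices): 5;  atoms in N (indices): 1, 2, 3, 4
  Positive values: 4.15
  Negative values: -2.8, -4.12, -5.43, -6.68
Step 2: mu+(X) = mu(P) = sum of positive atom values = 4.15
Step 3: mu-(X) = -mu(N) = sum of |negative atom values| = 19.03
Step 4: |mu|(X) = mu+(X) + mu-(X) = 4.15 + 19.03 = 23.18


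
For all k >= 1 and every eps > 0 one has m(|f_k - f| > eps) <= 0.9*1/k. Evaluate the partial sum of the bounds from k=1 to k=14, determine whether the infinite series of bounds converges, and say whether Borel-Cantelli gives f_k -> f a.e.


Step 1: List the terms 0.9*1/k for k = 1 to 14:
  k=1: 0.9
  k=2: 0.45
  k=3: 0.3
  k=4: 0.225
  k=5: 0.18
  k=6: 0.15
  k=7: 0.128571
  k=8: 0.1125
  k=9: 0.1
  k=10: 0.09
  k=11: 0.081818
  k=12: 0.075
  k=13: 0.069231
  k=14: 0.064286
Step 2: Partial sum = 0.9 + 0.45 + 0.3 + 0.225 + 0.18 + 0.15 + 0.128571 + 0.1125 + 0.1 + 0.09 + 0.081818 + 0.075 + 0.069231 + 0.064286
     = 2.926406
Step 3: The full series sum_(k>=1) 0.9*1/k diverges (harmonic series, p = 1; a nonzero constant multiple of a divergent series diverges).
Step 4: The (first) Borel-Cantelli lemma requires a summable sequence of measures, so it does not apply here;
        from this bound alone no conclusion about a.e. convergence can be drawn (convergence in measure still
        gives an a.e.-convergent subsequence, but not a.e. convergence of the whole sequence).
Conclusion: series diverges; Borel-Cantelli is inconclusive about a.e. convergence of f_k.


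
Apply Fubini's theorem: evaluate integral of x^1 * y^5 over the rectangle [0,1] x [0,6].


By Fubini's theorem, the double integral factors as a product of single integrals:
Step 1: integral_0^1 x^1 dx = [x^2/2] from 0 to 1
     = 1^2/2 = 0.5
Step 2: integral_0^6 y^5 dy = [y^6/6] from 0 to 6
     = 6^6/6 = 7776
Step 3: Double integral = 0.5 * 7776 = 3888


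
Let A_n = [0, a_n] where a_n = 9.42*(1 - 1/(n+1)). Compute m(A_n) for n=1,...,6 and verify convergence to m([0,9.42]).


By continuity of measure from below: if A_n increases to A, then m(A_n) -> m(A).
Here A = [0, 9.42], so m(A) = 9.42
Step 1: a_1 = 9.42*(1 - 1/2) = 4.71, m(A_1) = 4.71
Step 2: a_2 = 9.42*(1 - 1/3) = 6.28, m(A_2) = 6.28
Step 3: a_3 = 9.42*(1 - 1/4) = 7.065, m(A_3) = 7.065
Step 4: a_4 = 9.42*(1 - 1/5) = 7.536, m(A_4) = 7.536
Step 5: a_5 = 9.42*(1 - 1/6) = 7.85, m(A_5) = 7.85
Step 6: a_6 = 9.42*(1 - 1/7) = 8.0743, m(A_6) = 8.0743
Limit: m(A_n) -> m([0,9.42]) = 9.42


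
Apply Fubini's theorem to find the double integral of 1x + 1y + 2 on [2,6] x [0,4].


By Fubini, integrate in x first, then y.
Step 1: Fix y, integrate over x in [2,6]:
  integral(1x + 1y + 2, x=2..6)
  = 1*(6^2 - 2^2)/2 + (1y + 2)*(6 - 2)
  = 16 + (1y + 2)*4
  = 16 + 4y + 8
  = 24 + 4y
Step 2: Integrate over y in [0,4]:
  integral(24 + 4y, y=0..4)
  = 24*4 + 4*(4^2 - 0^2)/2
  = 96 + 32
  = 128


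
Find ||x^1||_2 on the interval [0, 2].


Step 1: ||f||_2 = (integral_0^2 |x^1|^2 dx)^(1/2)
     = (integral_0^2 x^2 dx)^(1/2)
Step 2: integral_0^2 x^2 dx = [x^3/(3)] from 0 to 2 = 2^3/3
     = 8/3 = 2.666667
Step 3: ||f||_2 = (2.666667)^(1/2) = 1.632993


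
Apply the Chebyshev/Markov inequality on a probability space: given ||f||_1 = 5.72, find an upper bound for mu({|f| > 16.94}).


Chebyshev/Markov inequality: mu(|f| > eps) <= (||f||_p / eps)^p
Step 1: ||f||_1 / eps = 5.72 / 16.94 = 0.337662
Step 2: Raise to power p = 1:
  (0.337662)^1 = 0.337662
Step 3: Therefore mu(|f| > 16.94) <= 0.337662


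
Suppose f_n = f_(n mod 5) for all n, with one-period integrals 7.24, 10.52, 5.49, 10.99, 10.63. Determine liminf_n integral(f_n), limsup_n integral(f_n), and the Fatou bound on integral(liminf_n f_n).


The sequence (integral(f_n)) is periodic with period 5, repeating the values 7.24, 10.52, 5.49, 10.99, 10.63 indefinitely.
Step 1: For a periodic sequence, every tail (a_m, a_(m+1), ...) contains all 5 period values infinitely often.
Step 2: Hence inf of every tail = min of the period values = min(7.24, 10.52, 5.49, 10.99, 10.63) = 5.49.
        liminf_n integral(f_n) = sup over m of (inf of tail from m) = 5.49.
Step 3: Similarly sup of every tail = max of the period values = 10.99.
        limsup_n integral(f_n) = 10.99.
Step 4: Fatou's lemma: integral(liminf_n f_n) <= liminf_n integral(f_n) = 5.49.
        So the integral of the pointwise liminf is at most 5.49.


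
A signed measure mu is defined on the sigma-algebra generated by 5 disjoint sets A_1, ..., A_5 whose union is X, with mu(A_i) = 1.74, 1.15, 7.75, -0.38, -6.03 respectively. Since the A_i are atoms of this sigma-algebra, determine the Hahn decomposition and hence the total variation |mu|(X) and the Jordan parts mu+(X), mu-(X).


Step 1: Every measurable set is a union of atoms (the cells / points), so a Hahn decomposition is
  obtained by grouping atoms by sign: P = union of atoms with mu > 0, N = union of the remaining atoms.
  Atoms in P (indices): 1, 2, 3;  atoms in N (indices): 4, 5
  Positive values: 1.74, 1.15, 7.75
  Negative values: -0.38, -6.03
Step 2: mu+(X) = mu(P) = sum of positive atom values = 10.64
Step 3: mu-(X) = -mu(N) = sum of |negative atom values| = 6.41
Step 4: |mu|(X) = mu+(X) + mu-(X) = 10.64 + 6.41 = 17.05


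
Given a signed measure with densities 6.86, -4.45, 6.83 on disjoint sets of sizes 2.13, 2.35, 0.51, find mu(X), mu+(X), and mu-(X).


Step 1: Compute signed measure on each set:
  Set 1: 6.86 * 2.13 = 14.6118
  Set 2: -4.45 * 2.35 = -10.4575
  Set 3: 6.83 * 0.51 = 3.4833
Step 2: Total signed measure = (14.6118) + (-10.4575) + (3.4833)
     = 7.6376
Step 3: Positive part mu+(X) = sum of positive contributions = 18.0951
Step 4: Negative part mu-(X) = |sum of negative contributions| = 10.4575


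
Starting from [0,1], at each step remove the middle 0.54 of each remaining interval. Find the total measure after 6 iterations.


Step 1: At each step, fraction remaining = 1 - 0.54 = 0.46
Step 2: After 6 steps, measure = (0.46)^6
Step 3: Computing the power step by step:
  After step 1: 0.46
  After step 2: 0.2116
  After step 3: 0.097336
  After step 4: 0.044775
  After step 5: 0.020596
  ...
Result = 0.009474


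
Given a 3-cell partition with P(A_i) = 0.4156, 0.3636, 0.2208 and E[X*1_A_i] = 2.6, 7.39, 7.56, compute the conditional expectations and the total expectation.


For each cell A_i: E[X|A_i] = E[X*1_A_i] / P(A_i)
Step 1: E[X|A_1] = 2.6 / 0.4156 = 6.256015
Step 2: E[X|A_2] = 7.39 / 0.3636 = 20.324532
Step 3: E[X|A_3] = 7.56 / 0.2208 = 34.23913
Verification: E[X] = sum E[X*1_A_i] = 2.6 + 7.39 + 7.56 = 17.55


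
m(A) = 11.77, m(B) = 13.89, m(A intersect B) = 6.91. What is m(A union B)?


By inclusion-exclusion: m(A u B) = m(A) + m(B) - m(A n B)
= 11.77 + 13.89 - 6.91
= 18.75


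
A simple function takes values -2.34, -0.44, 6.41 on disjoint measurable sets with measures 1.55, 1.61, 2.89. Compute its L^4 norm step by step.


Step 1: Compute |f_i|^4 for each value:
  |-2.34|^4 = 29.982195
  |-0.44|^4 = 0.037481
  |6.41|^4 = 1688.231962
Step 2: Multiply by measures and sum:
  29.982195 * 1.55 = 46.472403
  0.037481 * 1.61 = 0.060344
  1688.231962 * 2.89 = 4878.990369
Sum = 46.472403 + 0.060344 + 4878.990369 = 4925.523116
Step 3: Take the p-th root:
||f||_4 = (4925.523116)^(1/4) = 8.377474


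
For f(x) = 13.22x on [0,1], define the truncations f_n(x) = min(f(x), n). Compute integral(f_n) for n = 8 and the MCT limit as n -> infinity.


f(x) = 13.22x on [0,1]; f_n(x) = min(13.22x, n). At n = 8:
Step 1: f(x) reaches 8 at x = 8/13.22 = 0.605144
Step 2: integral(f_8) = integral(13.22x, 0, 0.605144) + integral(8, 0.605144, 1)
       = 13.22*0.605144^2/2 + 8*(1 - 0.605144)
       = 2.420575 + 3.15885
       = 5.579425
Step 3: As n -> infinity, f_n increases to f, so by MCT integral(f_n) -> integral(f) = 13.22/2 = 6.61.
Convergence: integral(f_8) = 5.579425 -> 6.61 as n -> infinity


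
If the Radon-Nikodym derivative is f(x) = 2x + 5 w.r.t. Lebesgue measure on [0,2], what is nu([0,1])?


nu(A) = integral_A (dnu/dmu) dmu = integral_0^1 (2x + 5) dx
Step 1: Antiderivative F(x) = (2/2)x^2 + 5x
Step 2: F(1) = (2/2)*1^2 + 5*1 = 1 + 5 = 6
Step 3: F(0) = (2/2)*0^2 + 5*0 = 0.0 + 0 = 0.0
Step 4: nu([0,1]) = F(1) - F(0) = 6 - 0.0 = 6


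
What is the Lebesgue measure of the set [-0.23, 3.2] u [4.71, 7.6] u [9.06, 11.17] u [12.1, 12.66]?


For pairwise disjoint intervals, m(union) = sum of lengths.
= (3.2 - -0.23) + (7.6 - 4.71) + (11.17 - 9.06) + (12.66 - 12.1)
= 3.43 + 2.89 + 2.11 + 0.56
= 8.99


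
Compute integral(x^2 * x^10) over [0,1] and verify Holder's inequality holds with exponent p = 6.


Step 1: Exact integral of f*g = integral(x^12, 0, 1) = 1/13
     = 0.076923
Step 2: Holder bound with p=6, q=1.2:
  ||f||_p = (integral x^12 dx)^(1/6) = (1/13)^(1/6) = 0.652143
  ||g||_q = (integral x^12 dx)^(1/1.2) = (1/13)^(1/1.2) = 0.117954
Step 3: Holder bound = ||f||_p * ||g||_q = 0.652143 * 0.117954 = 0.076923
Verification: 0.076923 <= 0.076923 (Holder holds)


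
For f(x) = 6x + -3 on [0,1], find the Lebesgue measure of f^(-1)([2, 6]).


f^(-1)([2, 6]) = {x : 2 <= 6x + -3 <= 6}
Solving: (2 - -3)/6 <= x <= (6 - -3)/6
= [0.833333, 1.5]
Intersecting with [0,1]: [0.833333, 1]
Measure = 1 - 0.833333 = 0.166667


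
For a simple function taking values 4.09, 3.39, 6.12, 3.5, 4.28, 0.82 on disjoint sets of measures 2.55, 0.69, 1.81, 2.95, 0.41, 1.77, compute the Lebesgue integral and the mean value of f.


Step 1: Integral = sum(value_i * measure_i)
= 4.09*2.55 + 3.39*0.69 + 6.12*1.81 + 3.5*2.95 + 4.28*0.41 + 0.82*1.77
= 10.4295 + 2.3391 + 11.0772 + 10.325 + 1.7548 + 1.4514
= 37.377
Step 2: Total measure of domain = 2.55 + 0.69 + 1.81 + 2.95 + 0.41 + 1.77 = 10.18
Step 3: Average value = 37.377 / 10.18 = 3.671611


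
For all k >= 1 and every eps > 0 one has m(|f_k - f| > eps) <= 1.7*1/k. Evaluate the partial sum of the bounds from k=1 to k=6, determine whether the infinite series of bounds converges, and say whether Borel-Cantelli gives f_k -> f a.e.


Step 1: List the terms 1.7*1/k for k = 1 to 6:
  k=1: 1.7
  k=2: 0.85
  k=3: 0.566667
  k=4: 0.425
  k=5: 0.34
  k=6: 0.283333
Step 2: Partial sum = 1.7 + 0.85 + 0.566667 + 0.425 + 0.34 + 0.283333
     = 4.165
Step 3: The full series sum_(k>=1) 1.7*1/k diverges (harmonic series, p = 1; a nonzero constant multiple of a divergent series diverges).
Step 4: The (first) Borel-Cantelli lemma requires a summable sequence of measures, so it does not apply here;
        from this bound alone no conclusion about a.e. convergence can be drawn (convergence in measure still
        gives an a.e.-convergent subsequence, but not a.e. convergence of the whole sequence).
Conclusion: series diverges; Borel-Cantelli is inconclusive about a.e. convergence of f_k.


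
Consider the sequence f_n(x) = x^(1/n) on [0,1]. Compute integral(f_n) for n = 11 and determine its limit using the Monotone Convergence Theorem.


At n = 11: f_11(x) = x^(1/11).
Step 1: integral(x^(1/11), 0, 1) = [x^(1/11+1) / (1/11+1)] from 0 to 1
     = 1 / (1/11 + 1) = 1 / ((11+1)/11) = 11/(11+1)
     = 11/12 = 0.916667
Step 2: As n -> infinity, f_n(x) = x^(1/n) -> 1 for x in (0,1], and f_n is increasing in n.
By MCT, lim_n integral(f_n) = integral(lim_n f_n) = integral(1, 0, 1) = 1.
Step 3: Verify convergence: 11/12 = 0.916667 -> 1


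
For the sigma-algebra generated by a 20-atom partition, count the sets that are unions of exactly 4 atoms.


Each element of F is a union of some subset of the 20 atoms.
Elements that are unions of exactly 4 atoms correspond to 4-element subsets of the 20 atoms.
Count = C(20, 4) = 20! / (4! * 16!) = 4845.


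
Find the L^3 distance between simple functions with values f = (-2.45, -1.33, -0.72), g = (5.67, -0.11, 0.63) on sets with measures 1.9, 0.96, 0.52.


Step 1: Compute differences f_i - g_i:
  -2.45 - 5.67 = -8.12
  -1.33 - -0.11 = -1.22
  -0.72 - 0.63 = -1.35
Step 2: Compute |diff|^3 * measure for each set:
  |-8.12|^3 * 1.9 = 535.387328 * 1.9 = 1017.235923
  |-1.22|^3 * 0.96 = 1.815848 * 0.96 = 1.743214
  |-1.35|^3 * 0.52 = 2.460375 * 0.52 = 1.279395
Step 3: Sum = 1020.258532
Step 4: ||f-g||_3 = (1020.258532)^(1/3) = 10.067077


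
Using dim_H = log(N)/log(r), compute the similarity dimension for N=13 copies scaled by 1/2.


For a self-similar set with N copies scaled by 1/r:
dim_H = log(N)/log(r) = log(13)/log(2)
= 2.564949/0.693147
= 3.70044


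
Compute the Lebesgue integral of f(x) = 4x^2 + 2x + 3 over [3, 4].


The Lebesgue integral of a Riemann-integrable function agrees with the Riemann integral.
Antiderivative F(x) = (4/3)x^3 + (2/2)x^2 + 3x
F(4) = (4/3)*4^3 + (2/2)*4^2 + 3*4
     = (4/3)*64 + (2/2)*16 + 3*4
     = 85.333333 + 16 + 12
     = 113.333333
F(3) = 54
Integral = F(4) - F(3) = 113.333333 - 54 = 59.333333


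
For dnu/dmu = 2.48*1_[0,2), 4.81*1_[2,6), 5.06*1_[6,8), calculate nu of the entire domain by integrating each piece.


Integrate each piece of the Radon-Nikodym derivative:
Step 1: integral_0^2 2.48 dx = 2.48*(2-0) = 2.48*2 = 4.96
Step 2: integral_2^6 4.81 dx = 4.81*(6-2) = 4.81*4 = 19.24
Step 3: integral_6^8 5.06 dx = 5.06*(8-6) = 5.06*2 = 10.12
Total: 4.96 + 19.24 + 10.12 = 34.32


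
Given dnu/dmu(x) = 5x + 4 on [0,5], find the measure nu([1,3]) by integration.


nu(A) = integral_A (dnu/dmu) dmu = integral_1^3 (5x + 4) dx
Step 1: Antiderivative F(x) = (5/2)x^2 + 4x
Step 2: F(3) = (5/2)*3^2 + 4*3 = 22.5 + 12 = 34.5
Step 3: F(1) = (5/2)*1^2 + 4*1 = 2.5 + 4 = 6.5
Step 4: nu([1,3]) = F(3) - F(1) = 34.5 - 6.5 = 28


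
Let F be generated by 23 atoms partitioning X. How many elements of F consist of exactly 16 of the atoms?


Each element of F is a union of some subset of the 23 atoms.
Elements that are unions of exactly 16 atoms correspond to 16-element subsets of the 23 atoms.
Count = C(23, 16) = 23! / (16! * 7!) = 245157.


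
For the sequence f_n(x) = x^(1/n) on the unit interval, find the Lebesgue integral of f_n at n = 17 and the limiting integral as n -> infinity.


At n = 17: f_17(x) = x^(1/17).
Step 1: integral(x^(1/17), 0, 1) = [x^(1/17+1) / (1/17+1)] from 0 to 1
     = 1 / (1/17 + 1) = 1 / ((17+1)/17) = 17/(17+1)
     = 17/18 = 0.944444
Step 2: As n -> infinity, f_n(x) = x^(1/n) -> 1 for x in (0,1], and f_n is increasing in n.
By MCT, lim_n integral(f_n) = integral(lim_n f_n) = integral(1, 0, 1) = 1.
Step 3: Verify convergence: 17/18 = 0.944444 -> 1


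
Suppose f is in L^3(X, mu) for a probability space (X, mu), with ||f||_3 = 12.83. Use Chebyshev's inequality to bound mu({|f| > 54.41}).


Chebyshev/Markov inequality: mu(|f| > eps) <= (||f||_p / eps)^p
Step 1: ||f||_3 / eps = 12.83 / 54.41 = 0.235802
Step 2: Raise to power p = 3:
  (0.235802)^3 = 0.013111
Step 3: Therefore mu(|f| > 54.41) <= 0.013111
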